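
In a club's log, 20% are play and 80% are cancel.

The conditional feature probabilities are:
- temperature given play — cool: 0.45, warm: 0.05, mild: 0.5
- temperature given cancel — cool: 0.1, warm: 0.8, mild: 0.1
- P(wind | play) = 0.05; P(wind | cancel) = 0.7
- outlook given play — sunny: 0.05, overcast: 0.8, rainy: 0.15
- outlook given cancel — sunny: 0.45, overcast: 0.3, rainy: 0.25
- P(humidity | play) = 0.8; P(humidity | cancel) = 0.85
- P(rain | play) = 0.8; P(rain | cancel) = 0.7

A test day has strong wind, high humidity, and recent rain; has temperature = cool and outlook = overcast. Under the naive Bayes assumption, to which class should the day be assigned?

cancel

play: 0.2 × 0.45 × 0.05 × 0.8 × 0.8 × 0.8 = 0.002304
cancel: 0.8 × 0.1 × 0.7 × 0.3 × 0.85 × 0.7 = 0.009996
Highest score → cancel.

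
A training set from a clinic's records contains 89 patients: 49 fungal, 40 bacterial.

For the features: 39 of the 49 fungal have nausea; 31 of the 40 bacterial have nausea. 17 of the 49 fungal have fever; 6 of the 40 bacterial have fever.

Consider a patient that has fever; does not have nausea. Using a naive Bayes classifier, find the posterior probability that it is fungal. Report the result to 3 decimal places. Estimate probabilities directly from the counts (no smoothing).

0.720

fungal: (49/89) × (10/49) × (17/49) ≈ 0.0389819
bacterial: (40/89) × (9/40) × (6/40) ≈ 0.0151685
P(fungal | x) = 0.0389819 / 0.0541504 ≈ 0.720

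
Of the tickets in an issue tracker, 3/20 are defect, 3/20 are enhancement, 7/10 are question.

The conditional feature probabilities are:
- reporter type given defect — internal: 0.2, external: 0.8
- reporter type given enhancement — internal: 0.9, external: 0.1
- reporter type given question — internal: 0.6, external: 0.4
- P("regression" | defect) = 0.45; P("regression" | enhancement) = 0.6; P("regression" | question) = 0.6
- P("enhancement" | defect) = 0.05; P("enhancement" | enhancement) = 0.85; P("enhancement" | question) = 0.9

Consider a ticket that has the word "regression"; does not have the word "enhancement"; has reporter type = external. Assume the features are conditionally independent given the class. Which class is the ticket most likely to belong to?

defect

defect: 0.15 × 0.8 × 0.45 × (1−0.05) = 0.0513
enhancement: 0.15 × 0.1 × 0.6 × (1−0.85) = 0.00135
question: 0.7 × 0.4 × 0.6 × (1−0.9) = 0.0168
Highest score → defect.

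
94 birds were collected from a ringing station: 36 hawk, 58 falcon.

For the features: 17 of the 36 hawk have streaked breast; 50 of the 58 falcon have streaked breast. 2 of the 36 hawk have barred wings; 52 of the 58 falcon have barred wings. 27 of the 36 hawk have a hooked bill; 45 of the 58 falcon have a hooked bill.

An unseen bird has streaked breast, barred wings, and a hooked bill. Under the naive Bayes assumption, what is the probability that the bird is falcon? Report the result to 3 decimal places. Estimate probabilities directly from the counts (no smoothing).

0.980

hawk: (36/94) × (17/36) × (2/36) × (27/36) ≈ 0.00753546
falcon: (58/94) × (50/58) × (52/58) × (45/58) ≈ 0.37
P(falcon | x) = 0.37 / 0.37753546 ≈ 0.980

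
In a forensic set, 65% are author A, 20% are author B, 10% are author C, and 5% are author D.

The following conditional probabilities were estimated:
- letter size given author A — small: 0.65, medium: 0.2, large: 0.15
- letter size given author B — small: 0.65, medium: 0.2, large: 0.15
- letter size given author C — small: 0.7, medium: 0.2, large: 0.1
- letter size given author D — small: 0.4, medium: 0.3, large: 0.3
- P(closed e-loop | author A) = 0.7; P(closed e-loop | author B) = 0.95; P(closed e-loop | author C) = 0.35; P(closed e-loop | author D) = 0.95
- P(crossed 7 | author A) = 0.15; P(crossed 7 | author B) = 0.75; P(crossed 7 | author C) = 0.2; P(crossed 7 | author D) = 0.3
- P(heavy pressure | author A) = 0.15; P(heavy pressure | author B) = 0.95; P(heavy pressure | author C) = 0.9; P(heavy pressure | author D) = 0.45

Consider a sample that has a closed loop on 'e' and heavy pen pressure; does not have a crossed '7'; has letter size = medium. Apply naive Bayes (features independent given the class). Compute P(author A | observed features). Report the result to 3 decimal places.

author A: 0.65 × 0.2 × 0.7 × (1−0.15) × 0.15 = 0.0116025
author B: 0.2 × 0.2 × 0.95 × (1−0.75) × 0.95 = 0.009025
author C: 0.1 × 0.2 × 0.35 × (1−0.2) × 0.9 = 0.00504
author D: 0.05 × 0.3 × 0.95 × (1−0.3) × 0.45 = 0.00448875
P(author A | x) = 0.0116025 / 0.03015625 ≈ 0.385

0.385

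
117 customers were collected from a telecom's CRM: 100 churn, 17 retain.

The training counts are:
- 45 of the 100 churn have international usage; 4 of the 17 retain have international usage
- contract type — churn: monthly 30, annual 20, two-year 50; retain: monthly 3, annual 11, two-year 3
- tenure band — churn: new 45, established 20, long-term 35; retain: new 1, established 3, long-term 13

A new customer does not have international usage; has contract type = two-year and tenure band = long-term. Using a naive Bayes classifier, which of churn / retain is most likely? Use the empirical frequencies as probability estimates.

churn

churn: (100/117) × (55/100) × (50/100) × (35/100) ≈ 0.082265
retain: (17/117) × (13/17) × (3/17) × (13/17) ≈ 0.0149942
Highest score → churn.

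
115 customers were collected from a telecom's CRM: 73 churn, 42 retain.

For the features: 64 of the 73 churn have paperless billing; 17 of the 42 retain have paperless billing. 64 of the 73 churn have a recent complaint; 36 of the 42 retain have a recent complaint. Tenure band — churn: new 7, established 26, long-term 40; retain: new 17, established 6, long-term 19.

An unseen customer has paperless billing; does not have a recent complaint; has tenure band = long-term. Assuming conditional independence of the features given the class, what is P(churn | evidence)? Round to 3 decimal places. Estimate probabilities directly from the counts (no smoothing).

0.797

churn: (73/115) × (64/73) × (9/73) × (40/73) ≈ 0.0375958
retain: (42/115) × (17/42) × (6/42) × (19/42) ≈ 0.00955339
P(churn | x) = 0.0375958 / 0.04714919 ≈ 0.797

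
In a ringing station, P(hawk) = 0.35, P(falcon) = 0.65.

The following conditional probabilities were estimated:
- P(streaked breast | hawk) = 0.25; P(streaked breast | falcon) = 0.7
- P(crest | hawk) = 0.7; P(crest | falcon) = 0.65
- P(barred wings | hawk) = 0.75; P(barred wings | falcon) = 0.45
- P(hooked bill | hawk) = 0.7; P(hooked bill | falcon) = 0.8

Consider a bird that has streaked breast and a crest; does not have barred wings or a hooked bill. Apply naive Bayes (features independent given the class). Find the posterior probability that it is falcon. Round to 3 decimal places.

hawk: 0.35 × 0.25 × 0.7 × (1−0.75) × (1−0.7) = 0.00459375
falcon: 0.65 × 0.7 × 0.65 × (1−0.45) × (1−0.8) = 0.0325325
P(falcon | x) = 0.0325325 / 0.03712625 ≈ 0.876

0.876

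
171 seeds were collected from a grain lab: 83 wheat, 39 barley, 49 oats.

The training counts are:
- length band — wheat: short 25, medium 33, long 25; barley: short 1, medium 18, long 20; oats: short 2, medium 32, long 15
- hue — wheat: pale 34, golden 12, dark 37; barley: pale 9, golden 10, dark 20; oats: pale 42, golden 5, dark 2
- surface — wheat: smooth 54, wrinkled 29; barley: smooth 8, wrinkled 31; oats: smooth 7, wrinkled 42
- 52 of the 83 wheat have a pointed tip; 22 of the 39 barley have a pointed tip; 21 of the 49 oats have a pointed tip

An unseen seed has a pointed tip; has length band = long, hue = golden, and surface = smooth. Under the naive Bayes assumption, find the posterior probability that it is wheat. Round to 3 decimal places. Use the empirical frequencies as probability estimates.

0.682

wheat: (83/171) × (25/83) × (12/83) × (54/83) × (52/83) ≈ 0.00861565
barley: (39/171) × (20/39) × (10/39) × (8/39) × (22/39) ≈ 0.00347019
oats: (49/171) × (15/49) × (5/49) × (7/49) × (21/49) ≈ 0.000548017
P(wheat | x) = 0.00861565 / 0.012633857 ≈ 0.682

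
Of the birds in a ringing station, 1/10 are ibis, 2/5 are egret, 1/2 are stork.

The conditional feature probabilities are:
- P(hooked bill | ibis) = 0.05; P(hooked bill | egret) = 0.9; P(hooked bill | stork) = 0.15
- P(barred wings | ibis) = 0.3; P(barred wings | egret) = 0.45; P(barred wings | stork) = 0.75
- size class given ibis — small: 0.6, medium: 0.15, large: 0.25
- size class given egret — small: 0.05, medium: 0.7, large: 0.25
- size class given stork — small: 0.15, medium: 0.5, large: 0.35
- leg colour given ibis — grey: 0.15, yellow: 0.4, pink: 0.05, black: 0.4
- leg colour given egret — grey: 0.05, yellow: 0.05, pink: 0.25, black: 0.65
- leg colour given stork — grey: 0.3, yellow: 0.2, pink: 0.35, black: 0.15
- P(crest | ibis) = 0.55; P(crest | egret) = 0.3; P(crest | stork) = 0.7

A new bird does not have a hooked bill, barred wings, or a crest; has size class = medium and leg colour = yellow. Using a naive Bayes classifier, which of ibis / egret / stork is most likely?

stork

ibis: 0.1 × (1−0.05) × (1−0.3) × 0.15 × 0.4 × (1−0.55) = 0.0017955
egret: 0.4 × (1−0.9) × (1−0.45) × 0.7 × 0.05 × (1−0.3) = 0.000539
stork: 0.5 × (1−0.15) × (1−0.75) × 0.5 × 0.2 × (1−0.7) = 0.0031875
Highest score → stork.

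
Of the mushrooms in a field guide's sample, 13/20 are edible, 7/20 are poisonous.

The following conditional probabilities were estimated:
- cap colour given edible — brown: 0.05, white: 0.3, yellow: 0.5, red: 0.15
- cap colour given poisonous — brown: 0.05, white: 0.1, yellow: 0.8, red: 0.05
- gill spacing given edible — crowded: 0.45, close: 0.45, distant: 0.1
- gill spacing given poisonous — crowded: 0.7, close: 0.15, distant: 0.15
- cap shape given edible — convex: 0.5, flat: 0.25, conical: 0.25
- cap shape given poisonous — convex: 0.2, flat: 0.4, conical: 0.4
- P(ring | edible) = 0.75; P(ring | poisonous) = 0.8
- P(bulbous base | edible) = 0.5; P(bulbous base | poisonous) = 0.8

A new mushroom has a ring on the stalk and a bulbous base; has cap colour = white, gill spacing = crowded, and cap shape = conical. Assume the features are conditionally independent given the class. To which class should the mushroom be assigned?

edible: 0.65 × 0.3 × 0.45 × 0.25 × 0.75 × 0.5 = 0.0082265625
poisonous: 0.35 × 0.1 × 0.7 × 0.4 × 0.8 × 0.8 = 0.006272
Highest score → edible.

edible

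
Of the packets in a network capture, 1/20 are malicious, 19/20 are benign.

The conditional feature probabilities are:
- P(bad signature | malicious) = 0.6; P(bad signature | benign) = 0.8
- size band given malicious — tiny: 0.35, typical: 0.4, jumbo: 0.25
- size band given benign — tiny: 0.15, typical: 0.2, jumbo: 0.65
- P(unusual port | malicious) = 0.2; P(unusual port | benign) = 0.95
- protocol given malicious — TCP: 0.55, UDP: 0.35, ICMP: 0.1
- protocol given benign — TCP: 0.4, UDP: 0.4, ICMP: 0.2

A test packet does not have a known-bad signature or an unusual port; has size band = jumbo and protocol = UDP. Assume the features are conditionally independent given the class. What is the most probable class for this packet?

malicious: 0.05 × (1−0.6) × 0.25 × (1−0.2) × 0.35 = 0.0014
benign: 0.95 × (1−0.8) × 0.65 × (1−0.95) × 0.4 = 0.00247
Highest score → benign.

benign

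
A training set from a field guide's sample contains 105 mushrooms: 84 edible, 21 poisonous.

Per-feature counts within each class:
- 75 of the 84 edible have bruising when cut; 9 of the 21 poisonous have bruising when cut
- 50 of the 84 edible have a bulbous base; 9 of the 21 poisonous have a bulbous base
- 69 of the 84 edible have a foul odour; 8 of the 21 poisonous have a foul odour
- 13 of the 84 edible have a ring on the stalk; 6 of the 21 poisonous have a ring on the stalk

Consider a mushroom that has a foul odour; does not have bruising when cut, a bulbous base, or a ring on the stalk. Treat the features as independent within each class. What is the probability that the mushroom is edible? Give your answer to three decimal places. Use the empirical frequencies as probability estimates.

0.575

edible: (84/105) × (9/84) × (34/84) × (69/84) × (71/84) ≈ 0.0240881
poisonous: (21/105) × (12/21) × (12/21) × (8/21) × (15/21) ≈ 0.0177704
P(edible | x) = 0.0240881 / 0.0418585 ≈ 0.575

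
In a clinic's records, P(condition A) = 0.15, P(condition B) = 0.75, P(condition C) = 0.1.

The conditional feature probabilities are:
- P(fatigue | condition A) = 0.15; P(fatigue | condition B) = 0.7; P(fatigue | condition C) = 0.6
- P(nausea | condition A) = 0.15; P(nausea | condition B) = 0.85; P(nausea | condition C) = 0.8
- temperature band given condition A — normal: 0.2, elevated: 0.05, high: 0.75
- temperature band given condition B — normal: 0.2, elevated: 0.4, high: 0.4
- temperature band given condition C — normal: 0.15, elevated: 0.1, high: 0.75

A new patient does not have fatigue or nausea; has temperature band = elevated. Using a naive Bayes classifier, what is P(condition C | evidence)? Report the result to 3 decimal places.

0.041

condition A: 0.15 × (1−0.15) × (1−0.15) × 0.05 = 0.00541875
condition B: 0.75 × (1−0.7) × (1−0.85) × 0.4 = 0.0135
condition C: 0.1 × (1−0.6) × (1−0.8) × 0.1 = 0.0008
P(condition C | x) = 0.0008 / 0.01971875 ≈ 0.041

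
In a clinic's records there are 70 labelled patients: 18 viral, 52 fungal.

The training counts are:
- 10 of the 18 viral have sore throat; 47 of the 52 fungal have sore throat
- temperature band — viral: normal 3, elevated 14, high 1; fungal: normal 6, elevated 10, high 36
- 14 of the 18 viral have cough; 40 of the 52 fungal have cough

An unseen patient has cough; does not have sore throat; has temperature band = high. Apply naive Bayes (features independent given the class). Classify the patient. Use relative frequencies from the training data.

viral: (18/70) × (8/18) × (1/18) × (14/18) ≈ 0.00493827
fungal: (52/70) × (5/52) × (36/52) × (40/52) ≈ 0.0380389
Highest score → fungal.

fungal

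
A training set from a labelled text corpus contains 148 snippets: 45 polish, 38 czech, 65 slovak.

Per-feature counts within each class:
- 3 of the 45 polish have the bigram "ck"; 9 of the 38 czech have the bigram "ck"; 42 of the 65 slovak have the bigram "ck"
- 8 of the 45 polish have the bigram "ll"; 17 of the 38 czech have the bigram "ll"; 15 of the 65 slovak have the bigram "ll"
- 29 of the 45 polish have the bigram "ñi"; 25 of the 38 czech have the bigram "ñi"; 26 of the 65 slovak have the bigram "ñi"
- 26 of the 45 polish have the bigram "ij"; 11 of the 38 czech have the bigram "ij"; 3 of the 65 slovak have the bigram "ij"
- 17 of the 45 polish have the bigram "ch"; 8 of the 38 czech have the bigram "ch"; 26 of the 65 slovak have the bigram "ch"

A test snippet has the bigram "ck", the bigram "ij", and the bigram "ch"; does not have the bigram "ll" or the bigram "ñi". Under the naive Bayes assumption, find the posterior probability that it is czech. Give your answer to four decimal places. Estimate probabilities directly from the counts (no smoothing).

polish: (45/148) × (3/45) × (37/45) × (16/45) × (26/45) × (17/45) ≈ 0.00129346
czech: (38/148) × (9/38) × (21/38) × (13/38) × (11/38) × (8/38) ≈ 0.000700635
slovak: (65/148) × (42/65) × (50/65) × (39/65) × (3/65) × (26/65) ≈ 0.00241804
P(czech | x) = 0.000700635 / 0.004412135 ≈ 0.1588

0.1588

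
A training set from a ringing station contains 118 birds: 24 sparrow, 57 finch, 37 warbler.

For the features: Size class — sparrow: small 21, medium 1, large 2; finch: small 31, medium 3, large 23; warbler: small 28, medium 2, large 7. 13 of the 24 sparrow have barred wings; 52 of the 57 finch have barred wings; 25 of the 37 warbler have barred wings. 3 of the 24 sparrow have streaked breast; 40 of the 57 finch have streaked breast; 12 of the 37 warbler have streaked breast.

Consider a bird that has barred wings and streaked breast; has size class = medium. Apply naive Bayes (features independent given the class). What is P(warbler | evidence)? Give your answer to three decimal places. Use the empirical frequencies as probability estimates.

sparrow: (24/118) × (1/24) × (13/24) × (3/24) ≈ 0.000573799
finch: (57/118) × (3/57) × (52/57) × (40/57) ≈ 0.0162762
warbler: (37/118) × (2/37) × (25/37) × (12/37) ≈ 0.0037142
P(warbler | x) = 0.0037142 / 0.020564199 ≈ 0.181

0.181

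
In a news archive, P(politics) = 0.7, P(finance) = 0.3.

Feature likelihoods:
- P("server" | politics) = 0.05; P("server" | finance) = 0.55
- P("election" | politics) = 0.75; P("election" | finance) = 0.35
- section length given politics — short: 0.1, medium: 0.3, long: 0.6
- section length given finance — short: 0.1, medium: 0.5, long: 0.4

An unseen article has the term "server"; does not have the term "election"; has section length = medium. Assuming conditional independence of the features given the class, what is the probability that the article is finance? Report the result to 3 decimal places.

0.953

politics: 0.7 × 0.05 × (1−0.75) × 0.3 = 0.002625
finance: 0.3 × 0.55 × (1−0.35) × 0.5 = 0.053625
P(finance | x) = 0.053625 / 0.05625 ≈ 0.953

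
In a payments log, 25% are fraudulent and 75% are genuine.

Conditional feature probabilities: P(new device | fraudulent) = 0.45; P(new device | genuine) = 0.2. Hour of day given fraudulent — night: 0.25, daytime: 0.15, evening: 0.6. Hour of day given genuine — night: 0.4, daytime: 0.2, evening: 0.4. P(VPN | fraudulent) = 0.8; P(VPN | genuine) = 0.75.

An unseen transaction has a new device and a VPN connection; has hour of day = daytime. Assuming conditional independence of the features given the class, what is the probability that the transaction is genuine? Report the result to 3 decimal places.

0.625

fraudulent: 0.25 × 0.45 × 0.15 × 0.8 = 0.0135
genuine: 0.75 × 0.2 × 0.2 × 0.75 = 0.0225
P(genuine | x) = 0.0225 / 0.036 ≈ 0.625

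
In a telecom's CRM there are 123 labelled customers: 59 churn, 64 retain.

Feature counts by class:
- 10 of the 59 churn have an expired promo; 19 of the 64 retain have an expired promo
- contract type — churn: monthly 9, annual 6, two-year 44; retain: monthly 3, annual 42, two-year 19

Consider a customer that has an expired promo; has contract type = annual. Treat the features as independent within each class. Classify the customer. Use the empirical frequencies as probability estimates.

retain

churn: (59/123) × (10/59) × (6/59) ≈ 0.00826788
retain: (64/123) × (19/64) × (42/64) ≈ 0.101372
Highest score → retain.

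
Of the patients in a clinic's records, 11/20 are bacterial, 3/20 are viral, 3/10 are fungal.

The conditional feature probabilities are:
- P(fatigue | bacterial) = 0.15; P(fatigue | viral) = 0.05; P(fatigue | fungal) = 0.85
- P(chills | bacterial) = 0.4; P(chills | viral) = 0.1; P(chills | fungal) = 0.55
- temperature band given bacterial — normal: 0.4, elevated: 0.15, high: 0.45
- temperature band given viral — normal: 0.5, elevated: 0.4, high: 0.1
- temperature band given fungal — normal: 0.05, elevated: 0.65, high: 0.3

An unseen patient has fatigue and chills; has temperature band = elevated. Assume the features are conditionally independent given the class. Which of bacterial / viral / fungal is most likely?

bacterial: 0.55 × 0.15 × 0.4 × 0.15 = 0.00495
viral: 0.15 × 0.05 × 0.1 × 0.4 = 0.0003
fungal: 0.3 × 0.85 × 0.55 × 0.65 = 0.0911625
Highest score → fungal.

fungal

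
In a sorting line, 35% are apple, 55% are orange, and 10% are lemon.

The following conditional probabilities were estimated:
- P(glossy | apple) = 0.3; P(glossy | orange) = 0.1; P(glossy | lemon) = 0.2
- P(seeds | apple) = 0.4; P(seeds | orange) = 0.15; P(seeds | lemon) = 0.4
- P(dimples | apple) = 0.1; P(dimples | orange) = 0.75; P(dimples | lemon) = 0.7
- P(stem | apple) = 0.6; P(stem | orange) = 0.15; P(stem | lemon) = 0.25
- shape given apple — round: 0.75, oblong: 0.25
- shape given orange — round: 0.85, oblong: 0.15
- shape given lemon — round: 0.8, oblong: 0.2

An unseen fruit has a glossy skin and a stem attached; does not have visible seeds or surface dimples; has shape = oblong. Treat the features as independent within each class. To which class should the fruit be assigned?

apple

apple: 0.35 × 0.3 × (1−0.4) × (1−0.1) × 0.6 × 0.25 = 0.008505
orange: 0.55 × 0.1 × (1−0.15) × (1−0.75) × 0.15 × 0.15 = 0.00026296875
lemon: 0.1 × 0.2 × (1−0.4) × (1−0.7) × 0.25 × 0.2 = 0.00018
Highest score → apple.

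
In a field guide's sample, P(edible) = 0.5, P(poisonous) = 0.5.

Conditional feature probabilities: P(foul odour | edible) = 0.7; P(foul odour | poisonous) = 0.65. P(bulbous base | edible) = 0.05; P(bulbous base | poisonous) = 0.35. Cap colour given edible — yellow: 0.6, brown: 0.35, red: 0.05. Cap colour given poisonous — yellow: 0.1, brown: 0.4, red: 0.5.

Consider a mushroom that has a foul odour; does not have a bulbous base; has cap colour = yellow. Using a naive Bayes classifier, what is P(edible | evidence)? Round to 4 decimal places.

edible: 0.5 × 0.7 × (1−0.05) × 0.6 = 0.1995
poisonous: 0.5 × 0.65 × (1−0.35) × 0.1 = 0.021125
P(edible | x) = 0.1995 / 0.220625 ≈ 0.9042

0.9042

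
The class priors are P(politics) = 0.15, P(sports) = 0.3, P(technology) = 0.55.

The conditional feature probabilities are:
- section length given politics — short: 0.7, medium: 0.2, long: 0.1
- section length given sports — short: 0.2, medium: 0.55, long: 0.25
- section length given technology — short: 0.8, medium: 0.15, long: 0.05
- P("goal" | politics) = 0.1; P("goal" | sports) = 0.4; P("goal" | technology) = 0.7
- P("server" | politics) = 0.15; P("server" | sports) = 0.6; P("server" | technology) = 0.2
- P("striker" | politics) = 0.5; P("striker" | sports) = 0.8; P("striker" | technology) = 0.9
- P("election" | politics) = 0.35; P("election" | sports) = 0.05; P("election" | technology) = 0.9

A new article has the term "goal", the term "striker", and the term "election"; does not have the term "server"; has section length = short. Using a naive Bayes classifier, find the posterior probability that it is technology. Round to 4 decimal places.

politics: 0.15 × 0.7 × 0.1 × (1−0.15) × 0.5 × 0.35 = 0.001561875
sports: 0.3 × 0.2 × 0.4 × (1−0.6) × 0.8 × 0.05 = 0.000384
technology: 0.55 × 0.8 × 0.7 × (1−0.2) × 0.9 × 0.9 = 0.199584
P(technology | x) = 0.199584 / 0.201529875 ≈ 0.9903

0.9903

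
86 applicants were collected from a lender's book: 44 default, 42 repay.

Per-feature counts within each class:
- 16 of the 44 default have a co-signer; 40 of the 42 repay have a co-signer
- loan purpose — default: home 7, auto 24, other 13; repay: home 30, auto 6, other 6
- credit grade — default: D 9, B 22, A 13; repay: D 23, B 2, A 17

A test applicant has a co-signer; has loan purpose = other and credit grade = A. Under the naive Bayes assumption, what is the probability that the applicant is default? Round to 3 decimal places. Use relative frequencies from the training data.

0.377

default: (44/86) × (16/44) × (13/44) × (13/44) ≈ 0.0162406
repay: (42/86) × (40/42) × (6/42) × (17/42) ≈ 0.0268945
P(default | x) = 0.0162406 / 0.0431351 ≈ 0.377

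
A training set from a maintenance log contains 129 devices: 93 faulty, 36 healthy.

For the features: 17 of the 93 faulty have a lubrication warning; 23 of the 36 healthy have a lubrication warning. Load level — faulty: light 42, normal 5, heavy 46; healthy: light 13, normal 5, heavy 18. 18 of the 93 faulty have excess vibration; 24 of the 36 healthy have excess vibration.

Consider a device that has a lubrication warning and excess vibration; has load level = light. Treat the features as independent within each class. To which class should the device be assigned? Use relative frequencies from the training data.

healthy

faulty: (93/129) × (17/93) × (42/93) × (18/93) ≈ 0.011519
healthy: (36/129) × (23/36) × (13/36) × (24/36) ≈ 0.0429228
Highest score → healthy.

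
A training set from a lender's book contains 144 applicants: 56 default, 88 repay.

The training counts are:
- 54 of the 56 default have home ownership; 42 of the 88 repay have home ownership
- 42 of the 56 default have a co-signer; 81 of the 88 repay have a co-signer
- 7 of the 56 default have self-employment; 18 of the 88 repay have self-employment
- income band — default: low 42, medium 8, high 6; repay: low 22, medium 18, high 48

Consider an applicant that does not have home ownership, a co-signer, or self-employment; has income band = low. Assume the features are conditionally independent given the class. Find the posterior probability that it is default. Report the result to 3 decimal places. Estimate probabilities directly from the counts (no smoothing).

default: (56/144) × (2/56) × (14/56) × (49/56) × (42/56) ≈ 0.00227865
repay: (88/144) × (46/88) × (7/88) × (70/88) × (22/88) ≈ 0.0050532
P(default | x) = 0.00227865 / 0.00733185 ≈ 0.311

0.311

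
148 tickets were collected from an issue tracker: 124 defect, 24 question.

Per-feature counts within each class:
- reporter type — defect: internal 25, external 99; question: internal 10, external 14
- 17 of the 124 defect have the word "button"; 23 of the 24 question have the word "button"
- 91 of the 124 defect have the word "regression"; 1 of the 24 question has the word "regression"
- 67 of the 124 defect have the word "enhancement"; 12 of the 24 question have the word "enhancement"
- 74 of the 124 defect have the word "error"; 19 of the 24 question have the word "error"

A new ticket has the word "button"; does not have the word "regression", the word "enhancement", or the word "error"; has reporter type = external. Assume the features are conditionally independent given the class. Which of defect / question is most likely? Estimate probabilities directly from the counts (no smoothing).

defect: (124/148) × (99/124) × (17/124) × (33/124) × (57/124) × (50/124) ≈ 0.00452371
question: (24/148) × (14/24) × (23/24) × (23/24) × (12/24) × (5/24) ≈ 0.00904958
Highest score → question.

question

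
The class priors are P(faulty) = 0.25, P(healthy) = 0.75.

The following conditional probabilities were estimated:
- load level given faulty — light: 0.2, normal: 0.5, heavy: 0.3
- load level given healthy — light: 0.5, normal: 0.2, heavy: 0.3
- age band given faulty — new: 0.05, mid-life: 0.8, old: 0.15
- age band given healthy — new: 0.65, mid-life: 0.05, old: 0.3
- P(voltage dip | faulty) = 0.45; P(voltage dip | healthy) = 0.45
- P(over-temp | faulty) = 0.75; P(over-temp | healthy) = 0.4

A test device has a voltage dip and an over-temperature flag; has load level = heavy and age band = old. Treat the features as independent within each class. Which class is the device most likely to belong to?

faulty: 0.25 × 0.3 × 0.15 × 0.45 × 0.75 = 0.003796875
healthy: 0.75 × 0.3 × 0.3 × 0.45 × 0.4 = 0.01215
Highest score → healthy.

healthy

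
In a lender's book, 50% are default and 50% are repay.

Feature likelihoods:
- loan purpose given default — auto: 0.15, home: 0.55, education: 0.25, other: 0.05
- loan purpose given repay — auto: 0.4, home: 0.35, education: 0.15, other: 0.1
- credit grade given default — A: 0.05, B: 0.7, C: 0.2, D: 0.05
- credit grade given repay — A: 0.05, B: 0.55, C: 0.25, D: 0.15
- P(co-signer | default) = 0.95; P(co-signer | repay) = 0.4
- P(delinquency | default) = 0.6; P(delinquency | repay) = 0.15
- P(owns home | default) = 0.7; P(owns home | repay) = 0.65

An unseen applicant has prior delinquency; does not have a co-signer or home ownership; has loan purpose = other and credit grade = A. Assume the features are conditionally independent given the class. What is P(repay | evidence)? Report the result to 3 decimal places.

default: 0.5 × 0.05 × 0.05 × (1−0.95) × 0.6 × (1−0.7) = 0.00001125
repay: 0.5 × 0.1 × 0.05 × (1−0.4) × 0.15 × (1−0.65) = 0.00007875
P(repay | x) = 0.00007875 / 0.00009 ≈ 0.875

0.875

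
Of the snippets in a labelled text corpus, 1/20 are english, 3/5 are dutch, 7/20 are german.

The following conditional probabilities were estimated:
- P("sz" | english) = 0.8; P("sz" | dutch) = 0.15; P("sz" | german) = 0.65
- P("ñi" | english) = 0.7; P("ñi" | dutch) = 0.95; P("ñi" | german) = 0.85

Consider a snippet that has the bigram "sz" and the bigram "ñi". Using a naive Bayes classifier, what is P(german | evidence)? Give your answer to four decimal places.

0.6301

english: 0.05 × 0.8 × 0.7 = 0.028
dutch: 0.6 × 0.15 × 0.95 = 0.0855
german: 0.35 × 0.65 × 0.85 = 0.193375
P(german | x) = 0.193375 / 0.306875 ≈ 0.6301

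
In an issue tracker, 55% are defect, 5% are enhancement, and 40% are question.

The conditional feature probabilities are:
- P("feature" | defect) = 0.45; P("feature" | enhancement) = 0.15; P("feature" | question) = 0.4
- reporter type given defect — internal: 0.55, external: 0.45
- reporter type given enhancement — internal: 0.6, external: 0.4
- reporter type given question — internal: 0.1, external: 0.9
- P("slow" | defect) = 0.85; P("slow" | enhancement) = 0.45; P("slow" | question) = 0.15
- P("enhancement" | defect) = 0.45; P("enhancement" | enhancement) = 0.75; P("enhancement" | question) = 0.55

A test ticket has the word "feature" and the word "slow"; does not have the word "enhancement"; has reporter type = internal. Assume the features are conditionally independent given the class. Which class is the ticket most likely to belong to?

defect

defect: 0.55 × 0.45 × 0.55 × 0.85 × (1−0.45) = 0.0636384375
enhancement: 0.05 × 0.15 × 0.6 × 0.45 × (1−0.75) = 0.00050625
question: 0.4 × 0.4 × 0.1 × 0.15 × (1−0.55) = 0.00108
Highest score → defect.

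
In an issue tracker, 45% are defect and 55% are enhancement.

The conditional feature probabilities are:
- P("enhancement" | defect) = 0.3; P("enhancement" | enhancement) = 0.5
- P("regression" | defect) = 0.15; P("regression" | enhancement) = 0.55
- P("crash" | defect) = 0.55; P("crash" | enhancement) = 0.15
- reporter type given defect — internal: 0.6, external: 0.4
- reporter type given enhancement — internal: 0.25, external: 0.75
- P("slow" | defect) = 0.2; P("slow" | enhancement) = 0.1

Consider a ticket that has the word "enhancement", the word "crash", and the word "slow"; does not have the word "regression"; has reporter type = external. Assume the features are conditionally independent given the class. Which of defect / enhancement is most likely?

defect

defect: 0.45 × 0.3 × (1−0.15) × 0.55 × 0.4 × 0.2 = 0.005049
enhancement: 0.55 × 0.5 × (1−0.55) × 0.15 × 0.75 × 0.1 = 0.0013921875
Highest score → defect.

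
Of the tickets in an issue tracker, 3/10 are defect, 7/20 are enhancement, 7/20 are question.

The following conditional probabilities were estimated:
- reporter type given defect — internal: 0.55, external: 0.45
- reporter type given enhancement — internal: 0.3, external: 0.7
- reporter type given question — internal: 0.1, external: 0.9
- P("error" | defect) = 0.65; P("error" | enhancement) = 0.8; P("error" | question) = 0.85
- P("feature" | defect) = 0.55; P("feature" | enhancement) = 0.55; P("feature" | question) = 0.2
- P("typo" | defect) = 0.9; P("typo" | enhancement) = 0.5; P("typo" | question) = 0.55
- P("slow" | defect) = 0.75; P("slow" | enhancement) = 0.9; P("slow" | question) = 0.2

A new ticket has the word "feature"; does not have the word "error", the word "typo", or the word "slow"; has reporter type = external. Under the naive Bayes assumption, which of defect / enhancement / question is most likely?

defect: 0.3 × 0.45 × (1−0.65) × 0.55 × (1−0.9) × (1−0.75) = 0.0006496875
enhancement: 0.35 × 0.7 × (1−0.8) × 0.55 × (1−0.5) × (1−0.9) = 0.0013475
question: 0.35 × 0.9 × (1−0.85) × 0.2 × (1−0.55) × (1−0.2) = 0.003402
Highest score → question.

question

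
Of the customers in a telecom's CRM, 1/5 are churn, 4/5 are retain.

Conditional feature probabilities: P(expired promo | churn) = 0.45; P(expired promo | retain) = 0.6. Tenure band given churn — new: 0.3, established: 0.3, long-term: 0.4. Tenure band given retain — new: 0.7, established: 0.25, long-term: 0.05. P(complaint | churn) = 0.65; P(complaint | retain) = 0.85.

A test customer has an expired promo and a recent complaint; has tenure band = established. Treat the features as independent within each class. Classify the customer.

churn: 0.2 × 0.45 × 0.3 × 0.65 = 0.01755
retain: 0.8 × 0.6 × 0.25 × 0.85 = 0.102
Highest score → retain.

retain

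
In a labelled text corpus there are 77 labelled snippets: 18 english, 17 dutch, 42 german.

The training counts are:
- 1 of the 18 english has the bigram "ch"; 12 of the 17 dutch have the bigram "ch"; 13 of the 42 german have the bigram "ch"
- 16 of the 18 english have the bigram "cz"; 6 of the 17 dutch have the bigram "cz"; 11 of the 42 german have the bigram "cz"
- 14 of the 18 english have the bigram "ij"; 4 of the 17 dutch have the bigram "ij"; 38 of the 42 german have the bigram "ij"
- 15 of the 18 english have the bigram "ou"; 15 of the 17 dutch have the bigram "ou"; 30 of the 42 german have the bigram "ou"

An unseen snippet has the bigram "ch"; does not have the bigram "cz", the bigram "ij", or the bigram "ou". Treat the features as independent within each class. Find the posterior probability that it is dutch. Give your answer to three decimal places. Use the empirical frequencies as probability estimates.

english: (18/77) × (1/18) × (2/18) × (4/18) × (3/18) ≈ 0.0000534445
dutch: (17/77) × (12/17) × (11/17) × (13/17) × (2/17) ≈ 0.00907214
german: (42/77) × (13/42) × (31/42) × (4/42) × (12/42) ≈ 0.00339084
P(dutch | x) = 0.00907214 / 0.0125164245 ≈ 0.725

0.725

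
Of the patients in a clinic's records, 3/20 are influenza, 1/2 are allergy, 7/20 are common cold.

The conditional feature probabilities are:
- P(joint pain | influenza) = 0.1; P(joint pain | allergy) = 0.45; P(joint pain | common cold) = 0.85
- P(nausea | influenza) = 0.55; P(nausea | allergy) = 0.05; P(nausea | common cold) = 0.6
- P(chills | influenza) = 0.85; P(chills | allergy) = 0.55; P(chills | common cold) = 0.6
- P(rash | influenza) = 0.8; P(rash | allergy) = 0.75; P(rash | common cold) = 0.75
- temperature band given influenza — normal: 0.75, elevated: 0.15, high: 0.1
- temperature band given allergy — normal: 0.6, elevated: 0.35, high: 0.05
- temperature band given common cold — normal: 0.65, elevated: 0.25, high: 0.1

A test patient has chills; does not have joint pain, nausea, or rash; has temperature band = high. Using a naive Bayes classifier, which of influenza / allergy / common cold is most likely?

influenza: 0.15 × (1−0.1) × (1−0.55) × 0.85 × (1−0.8) × 0.1 = 0.00103275
allergy: 0.5 × (1−0.45) × (1−0.05) × 0.55 × (1−0.75) × 0.05 = 0.00179609375
common cold: 0.35 × (1−0.85) × (1−0.6) × 0.6 × (1−0.75) × 0.1 = 0.000315
Highest score → allergy.

allergy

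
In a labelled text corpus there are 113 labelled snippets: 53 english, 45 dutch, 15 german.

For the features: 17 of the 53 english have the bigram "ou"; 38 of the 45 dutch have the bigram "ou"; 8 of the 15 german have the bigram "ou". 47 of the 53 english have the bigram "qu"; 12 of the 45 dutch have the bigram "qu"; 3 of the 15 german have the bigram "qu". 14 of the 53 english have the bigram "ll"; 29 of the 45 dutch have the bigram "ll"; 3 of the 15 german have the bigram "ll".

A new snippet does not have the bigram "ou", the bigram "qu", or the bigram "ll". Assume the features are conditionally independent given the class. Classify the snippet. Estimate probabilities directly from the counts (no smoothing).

german

english: (53/113) × (36/53) × (6/53) × (39/53) ≈ 0.0265392
dutch: (45/113) × (7/45) × (33/45) × (16/45) ≈ 0.0161521
german: (15/113) × (7/15) × (12/15) × (12/15) ≈ 0.039646
Highest score → german.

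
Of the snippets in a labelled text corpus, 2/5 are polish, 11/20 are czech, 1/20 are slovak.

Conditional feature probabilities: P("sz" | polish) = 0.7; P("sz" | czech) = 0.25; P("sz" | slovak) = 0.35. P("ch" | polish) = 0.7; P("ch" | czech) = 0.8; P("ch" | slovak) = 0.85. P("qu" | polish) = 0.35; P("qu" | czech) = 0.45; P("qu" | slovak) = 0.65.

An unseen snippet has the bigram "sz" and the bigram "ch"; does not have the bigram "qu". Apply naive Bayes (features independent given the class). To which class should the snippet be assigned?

polish

polish: 0.4 × 0.7 × 0.7 × (1−0.35) = 0.1274
czech: 0.55 × 0.25 × 0.8 × (1−0.45) = 0.0605
slovak: 0.05 × 0.35 × 0.85 × (1−0.65) = 0.00520625
Highest score → polish.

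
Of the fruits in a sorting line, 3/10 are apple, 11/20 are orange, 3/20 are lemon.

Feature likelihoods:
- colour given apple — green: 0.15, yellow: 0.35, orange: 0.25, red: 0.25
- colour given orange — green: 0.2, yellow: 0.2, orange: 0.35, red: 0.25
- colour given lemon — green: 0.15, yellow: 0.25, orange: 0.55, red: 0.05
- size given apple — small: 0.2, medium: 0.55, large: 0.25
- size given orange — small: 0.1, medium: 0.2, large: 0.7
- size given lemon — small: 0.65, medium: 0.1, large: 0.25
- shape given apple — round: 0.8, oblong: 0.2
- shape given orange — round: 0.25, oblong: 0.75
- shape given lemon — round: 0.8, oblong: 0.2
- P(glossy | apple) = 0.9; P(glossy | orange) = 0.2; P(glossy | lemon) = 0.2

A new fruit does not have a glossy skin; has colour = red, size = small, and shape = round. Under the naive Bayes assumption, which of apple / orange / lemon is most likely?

lemon

apple: 0.3 × 0.25 × 0.2 × 0.8 × (1−0.9) = 0.0012
orange: 0.55 × 0.25 × 0.1 × 0.25 × (1−0.2) = 0.00275
lemon: 0.15 × 0.05 × 0.65 × 0.8 × (1−0.2) = 0.00312
Highest score → lemon.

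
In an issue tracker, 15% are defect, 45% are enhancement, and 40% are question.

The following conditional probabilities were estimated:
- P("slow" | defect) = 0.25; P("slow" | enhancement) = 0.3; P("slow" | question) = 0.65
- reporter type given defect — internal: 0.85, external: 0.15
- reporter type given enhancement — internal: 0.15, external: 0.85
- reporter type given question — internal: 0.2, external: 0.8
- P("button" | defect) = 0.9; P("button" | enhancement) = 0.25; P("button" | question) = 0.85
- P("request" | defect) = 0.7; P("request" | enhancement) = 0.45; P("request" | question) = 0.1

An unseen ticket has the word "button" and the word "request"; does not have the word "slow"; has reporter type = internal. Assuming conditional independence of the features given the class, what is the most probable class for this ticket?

defect: 0.15 × (1−0.25) × 0.85 × 0.9 × 0.7 = 0.06024375
enhancement: 0.45 × (1−0.3) × 0.15 × 0.25 × 0.45 = 0.005315625
question: 0.4 × (1−0.65) × 0.2 × 0.85 × 0.1 = 0.00238
Highest score → defect.

defect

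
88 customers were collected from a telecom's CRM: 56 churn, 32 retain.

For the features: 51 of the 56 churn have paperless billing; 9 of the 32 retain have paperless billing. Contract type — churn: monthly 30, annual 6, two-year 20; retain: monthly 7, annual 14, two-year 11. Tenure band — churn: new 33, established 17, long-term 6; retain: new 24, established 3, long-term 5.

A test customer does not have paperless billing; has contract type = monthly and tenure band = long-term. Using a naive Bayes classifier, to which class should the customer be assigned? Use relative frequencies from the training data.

churn: (56/88) × (5/56) × (30/56) × (6/56) ≈ 0.00326125
retain: (32/88) × (23/32) × (7/32) × (5/32) ≈ 0.00893333
Highest score → retain.

retain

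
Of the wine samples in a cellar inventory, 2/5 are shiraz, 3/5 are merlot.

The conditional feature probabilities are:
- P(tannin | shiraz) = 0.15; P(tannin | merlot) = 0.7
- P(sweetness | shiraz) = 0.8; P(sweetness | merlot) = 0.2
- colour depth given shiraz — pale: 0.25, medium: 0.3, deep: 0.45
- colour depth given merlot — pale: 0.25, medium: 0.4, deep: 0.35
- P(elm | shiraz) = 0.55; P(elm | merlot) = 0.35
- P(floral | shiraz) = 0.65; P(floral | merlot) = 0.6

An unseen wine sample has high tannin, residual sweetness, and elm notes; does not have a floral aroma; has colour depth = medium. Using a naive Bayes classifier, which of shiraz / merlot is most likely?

merlot

shiraz: 0.4 × 0.15 × 0.8 × 0.3 × 0.55 × (1−0.65) = 0.002772
merlot: 0.6 × 0.7 × 0.2 × 0.4 × 0.35 × (1−0.6) = 0.004704
Highest score → merlot.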